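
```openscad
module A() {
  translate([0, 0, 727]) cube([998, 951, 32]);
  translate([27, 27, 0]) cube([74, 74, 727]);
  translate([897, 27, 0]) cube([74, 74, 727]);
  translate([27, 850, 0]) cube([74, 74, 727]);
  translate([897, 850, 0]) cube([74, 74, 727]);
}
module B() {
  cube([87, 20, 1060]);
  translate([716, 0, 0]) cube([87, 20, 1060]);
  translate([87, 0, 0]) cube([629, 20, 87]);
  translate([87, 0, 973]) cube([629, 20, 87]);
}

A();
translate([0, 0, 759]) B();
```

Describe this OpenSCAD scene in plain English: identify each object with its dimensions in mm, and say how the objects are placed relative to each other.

A is a table: top 998 mm (x) × 951 mm (y), 32 mm thick, upper face at z = 759 mm, on four 74×74 mm square legs, each inset 27 mm from the nearest pair of top edges, running from z = 0 to the bottom of the top.

B is a rectangular picture frame lying in the x–z plane (depth along y). The opening is 629 mm wide (x) by 886 mm tall (z), surrounded by a border 87 mm wide on all four sides. The frame is 20 mm deep and is made of two full-height vertical stiles with two horizontal rails fitted between them.

The picture frame is on top of the table.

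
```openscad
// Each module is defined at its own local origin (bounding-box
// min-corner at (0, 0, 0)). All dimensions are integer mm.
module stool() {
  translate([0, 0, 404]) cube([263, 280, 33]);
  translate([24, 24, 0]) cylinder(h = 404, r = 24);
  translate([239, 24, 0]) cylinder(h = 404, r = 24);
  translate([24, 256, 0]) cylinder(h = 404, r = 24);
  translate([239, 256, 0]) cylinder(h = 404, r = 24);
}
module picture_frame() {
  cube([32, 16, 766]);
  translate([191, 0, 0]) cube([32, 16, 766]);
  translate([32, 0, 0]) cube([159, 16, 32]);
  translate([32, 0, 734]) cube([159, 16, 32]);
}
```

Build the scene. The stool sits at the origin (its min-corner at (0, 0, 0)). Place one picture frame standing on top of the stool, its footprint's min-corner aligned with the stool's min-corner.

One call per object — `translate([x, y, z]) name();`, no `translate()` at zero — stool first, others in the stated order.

stool();
translate([0, 0, 437]) picture_frame();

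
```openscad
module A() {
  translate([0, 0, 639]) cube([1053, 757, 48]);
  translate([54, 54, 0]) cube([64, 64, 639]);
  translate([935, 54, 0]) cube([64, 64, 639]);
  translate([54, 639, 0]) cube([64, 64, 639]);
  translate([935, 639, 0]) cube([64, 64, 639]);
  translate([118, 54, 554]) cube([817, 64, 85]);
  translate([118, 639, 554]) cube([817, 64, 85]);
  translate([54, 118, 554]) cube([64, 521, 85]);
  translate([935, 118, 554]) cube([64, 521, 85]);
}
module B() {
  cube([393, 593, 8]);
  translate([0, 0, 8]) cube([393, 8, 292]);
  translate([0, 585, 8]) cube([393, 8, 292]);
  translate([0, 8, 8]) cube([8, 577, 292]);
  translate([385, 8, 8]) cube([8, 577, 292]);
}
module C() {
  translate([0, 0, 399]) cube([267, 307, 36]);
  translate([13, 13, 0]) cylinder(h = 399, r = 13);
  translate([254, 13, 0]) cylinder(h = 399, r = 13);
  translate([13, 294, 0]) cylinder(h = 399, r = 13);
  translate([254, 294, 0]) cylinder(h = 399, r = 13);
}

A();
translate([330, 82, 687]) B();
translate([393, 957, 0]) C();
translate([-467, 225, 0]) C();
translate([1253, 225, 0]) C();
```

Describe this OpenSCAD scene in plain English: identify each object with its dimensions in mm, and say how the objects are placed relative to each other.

A is a rectangular dining table. The top is 1053×757×48 mm with its upper surface at z = 687 mm. It stands on four 64×64 mm square legs, each inset 54 mm from the nearest pair of top edges, running from the floor to the underside of the top. Four apron rails, 64 mm thick and 85 mm tall, run between adjacent legs with their top edges flush with the underside of the top and their outer faces flush with the legs' outer faces.

B is an open storage box with external size 393×593×300 mm and wall thickness 8 mm (the base is also 8 mm thick). The base covers the whole footprint; the four walls stand on the base, with the y-facing walls full-width and the x-facing walls fitting between their inner faces.

C is a four-legged stool. The seat is a 267×307×36 mm slab whose top surface is at z = 435 mm; four round legs, each 26 mm in diameter, run from the floor (z = 0) to the underside of the seat, each leg's axis is inset half a diameter from the nearest pair of seat edges (so the leg's bounding box is flush with the corner).

The open box is on top of the table, centred. Three stools sit around the table at the +y, −x, +x sides.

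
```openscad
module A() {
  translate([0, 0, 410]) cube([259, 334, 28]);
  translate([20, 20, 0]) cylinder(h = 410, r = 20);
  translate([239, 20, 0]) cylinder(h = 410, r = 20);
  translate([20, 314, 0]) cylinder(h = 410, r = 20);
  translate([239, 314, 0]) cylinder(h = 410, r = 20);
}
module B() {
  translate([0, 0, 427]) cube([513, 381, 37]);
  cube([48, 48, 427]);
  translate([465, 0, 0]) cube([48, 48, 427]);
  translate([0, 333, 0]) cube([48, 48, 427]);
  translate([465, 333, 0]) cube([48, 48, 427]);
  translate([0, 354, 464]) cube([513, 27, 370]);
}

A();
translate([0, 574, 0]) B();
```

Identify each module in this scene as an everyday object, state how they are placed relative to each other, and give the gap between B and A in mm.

The chair's nearest face is 240 mm from the stool's +y face.

A is a stool. B is a chair. The chair is on the floor beside the stool on its +y side. The gap between the chair and the stool is 240 mm.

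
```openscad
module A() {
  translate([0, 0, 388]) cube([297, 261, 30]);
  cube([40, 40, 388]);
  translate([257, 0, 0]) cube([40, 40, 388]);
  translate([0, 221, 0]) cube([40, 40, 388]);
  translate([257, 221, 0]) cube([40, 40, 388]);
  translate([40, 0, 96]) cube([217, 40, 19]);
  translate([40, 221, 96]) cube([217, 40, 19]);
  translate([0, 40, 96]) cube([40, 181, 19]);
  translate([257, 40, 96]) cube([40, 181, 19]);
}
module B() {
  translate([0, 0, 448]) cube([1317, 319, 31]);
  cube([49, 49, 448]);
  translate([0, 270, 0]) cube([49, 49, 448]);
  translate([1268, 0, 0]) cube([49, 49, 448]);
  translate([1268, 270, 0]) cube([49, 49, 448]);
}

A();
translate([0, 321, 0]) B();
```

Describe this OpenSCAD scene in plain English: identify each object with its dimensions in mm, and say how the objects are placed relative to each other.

A is a four-legged stool. The seat is a 297×261×30 mm slab whose top surface is at z = 418 mm; four square legs, each 40×40 mm in cross-section, run from the floor (z = 0) to the underside of the seat, each flush with a corner of the seat. Four stretchers, 40 mm wide and 19 mm tall, connect adjacent legs with their undersides at z = 96 mm, each running between the inner faces of the legs it joins and aligned with the legs' outer faces on the other axis.

B is a bench: a 1317×319 mm seat slab, 31 mm thick, top at z = 479 mm, on four 49×49 mm square legs flush with the seat corners and standing on z = 0.

The bench is on the floor beside the stool on its +y side.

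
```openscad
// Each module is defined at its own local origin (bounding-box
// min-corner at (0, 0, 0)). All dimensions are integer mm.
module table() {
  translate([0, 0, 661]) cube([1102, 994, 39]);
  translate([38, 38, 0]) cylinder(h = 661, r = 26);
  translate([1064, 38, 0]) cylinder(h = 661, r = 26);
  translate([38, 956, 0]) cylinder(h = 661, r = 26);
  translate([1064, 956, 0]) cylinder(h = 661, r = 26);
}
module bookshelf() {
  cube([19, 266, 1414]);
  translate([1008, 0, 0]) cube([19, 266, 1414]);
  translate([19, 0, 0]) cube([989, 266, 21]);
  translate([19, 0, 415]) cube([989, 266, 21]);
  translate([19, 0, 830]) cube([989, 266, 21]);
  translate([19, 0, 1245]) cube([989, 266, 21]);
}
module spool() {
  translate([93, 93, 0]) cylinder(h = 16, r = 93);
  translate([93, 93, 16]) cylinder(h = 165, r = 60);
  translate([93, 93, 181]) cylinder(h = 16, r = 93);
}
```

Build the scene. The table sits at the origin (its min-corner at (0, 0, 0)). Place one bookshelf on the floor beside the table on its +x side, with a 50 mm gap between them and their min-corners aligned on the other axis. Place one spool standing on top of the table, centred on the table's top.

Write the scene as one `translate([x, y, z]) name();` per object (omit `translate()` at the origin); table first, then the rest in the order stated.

table();
translate([1152, 0, 0]) bookshelf();
translate([458, 404, 700]) spool();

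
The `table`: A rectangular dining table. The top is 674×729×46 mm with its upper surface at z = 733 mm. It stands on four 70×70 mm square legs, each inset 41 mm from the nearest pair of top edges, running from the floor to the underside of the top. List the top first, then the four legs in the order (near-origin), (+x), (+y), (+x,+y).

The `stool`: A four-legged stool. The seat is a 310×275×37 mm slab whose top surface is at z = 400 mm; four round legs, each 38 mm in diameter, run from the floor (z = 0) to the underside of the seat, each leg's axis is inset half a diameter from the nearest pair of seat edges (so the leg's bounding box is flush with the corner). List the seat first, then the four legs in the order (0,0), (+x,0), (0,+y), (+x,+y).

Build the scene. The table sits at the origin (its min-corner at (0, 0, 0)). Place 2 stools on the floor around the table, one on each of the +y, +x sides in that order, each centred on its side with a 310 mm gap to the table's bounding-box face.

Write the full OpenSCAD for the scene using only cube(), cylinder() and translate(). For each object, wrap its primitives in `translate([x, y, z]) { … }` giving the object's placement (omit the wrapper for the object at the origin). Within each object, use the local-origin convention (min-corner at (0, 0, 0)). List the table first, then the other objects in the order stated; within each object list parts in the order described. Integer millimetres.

translate([0, 0, 687]) cube([674, 729, 46]);
translate([41, 41, 0]) cube([70, 70, 687]);
translate([563, 41, 0]) cube([70, 70, 687]);
translate([41, 618, 0]) cube([70, 70, 687]);
translate([563, 618, 0]) cube([70, 70, 687]);
translate([182, 1039, 0]) {
  translate([0, 0, 363]) cube([310, 275, 37]);
  translate([19, 19, 0]) cylinder(h = 363, r = 19);
  translate([291, 19, 0]) cylinder(h = 363, r = 19);
  translate([19, 256, 0]) cylinder(h = 363, r = 19);
  translate([291, 256, 0]) cylinder(h = 363, r = 19);
}
translate([984, 227, 0]) {
  translate([0, 0, 363]) cube([310, 275, 37]);
  translate([19, 19, 0]) cylinder(h = 363, r = 19);
  translate([291, 19, 0]) cylinder(h = 363, r = 19);
  translate([19, 256, 0]) cylinder(h = 363, r = 19);
  translate([291, 256, 0]) cylinder(h = 363, r = 19);
}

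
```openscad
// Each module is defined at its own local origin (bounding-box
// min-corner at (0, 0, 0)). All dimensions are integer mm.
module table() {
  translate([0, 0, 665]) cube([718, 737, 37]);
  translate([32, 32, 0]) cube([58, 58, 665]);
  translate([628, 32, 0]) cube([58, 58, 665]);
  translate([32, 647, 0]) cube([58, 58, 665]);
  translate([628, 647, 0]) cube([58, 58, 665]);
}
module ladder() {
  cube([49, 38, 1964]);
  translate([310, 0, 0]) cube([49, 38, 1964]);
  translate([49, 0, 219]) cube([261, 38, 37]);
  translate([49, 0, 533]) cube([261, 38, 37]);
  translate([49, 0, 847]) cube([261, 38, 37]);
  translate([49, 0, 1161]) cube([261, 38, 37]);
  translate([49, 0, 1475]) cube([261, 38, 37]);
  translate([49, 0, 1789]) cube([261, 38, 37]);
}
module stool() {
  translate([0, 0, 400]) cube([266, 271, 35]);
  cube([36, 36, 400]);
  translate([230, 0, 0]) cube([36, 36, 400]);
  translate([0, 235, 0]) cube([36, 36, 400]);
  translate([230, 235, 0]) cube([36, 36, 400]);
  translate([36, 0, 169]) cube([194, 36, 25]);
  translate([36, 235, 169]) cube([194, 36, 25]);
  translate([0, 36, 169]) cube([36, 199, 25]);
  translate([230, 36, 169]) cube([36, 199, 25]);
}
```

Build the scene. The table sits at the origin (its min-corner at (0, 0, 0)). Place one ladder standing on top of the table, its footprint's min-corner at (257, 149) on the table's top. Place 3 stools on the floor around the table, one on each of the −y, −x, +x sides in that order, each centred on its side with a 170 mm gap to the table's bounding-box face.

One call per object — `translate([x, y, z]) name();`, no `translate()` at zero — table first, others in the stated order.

table();
translate([257, 149, 702]) ladder();
translate([226, -441, 0]) stool();
translate([-436, 233, 0]) stool();
translate([888, 233, 0]) stool();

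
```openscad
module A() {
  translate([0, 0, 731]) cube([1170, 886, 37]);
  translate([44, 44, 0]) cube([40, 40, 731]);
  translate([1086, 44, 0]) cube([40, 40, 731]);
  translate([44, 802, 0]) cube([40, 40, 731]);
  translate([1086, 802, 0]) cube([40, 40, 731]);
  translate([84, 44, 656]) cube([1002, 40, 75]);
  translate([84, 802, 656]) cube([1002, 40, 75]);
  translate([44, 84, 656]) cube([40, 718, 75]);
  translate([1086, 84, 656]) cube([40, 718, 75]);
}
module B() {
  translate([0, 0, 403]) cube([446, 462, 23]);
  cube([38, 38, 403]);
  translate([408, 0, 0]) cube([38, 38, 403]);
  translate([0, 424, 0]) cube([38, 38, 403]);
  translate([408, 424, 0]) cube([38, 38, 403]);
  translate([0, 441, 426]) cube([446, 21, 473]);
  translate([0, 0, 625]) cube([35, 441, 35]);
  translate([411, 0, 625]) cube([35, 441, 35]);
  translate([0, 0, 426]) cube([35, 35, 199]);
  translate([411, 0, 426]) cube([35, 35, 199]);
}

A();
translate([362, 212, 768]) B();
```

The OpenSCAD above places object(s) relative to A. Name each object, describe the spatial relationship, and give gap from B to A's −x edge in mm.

The chair's min-x is at 362; the table's min-x is 0; gap = 362 mm.

A is a table. B is a chair. The chair is on top of the table, centred. The gap from the chair to the table's −x edge is 362 mm.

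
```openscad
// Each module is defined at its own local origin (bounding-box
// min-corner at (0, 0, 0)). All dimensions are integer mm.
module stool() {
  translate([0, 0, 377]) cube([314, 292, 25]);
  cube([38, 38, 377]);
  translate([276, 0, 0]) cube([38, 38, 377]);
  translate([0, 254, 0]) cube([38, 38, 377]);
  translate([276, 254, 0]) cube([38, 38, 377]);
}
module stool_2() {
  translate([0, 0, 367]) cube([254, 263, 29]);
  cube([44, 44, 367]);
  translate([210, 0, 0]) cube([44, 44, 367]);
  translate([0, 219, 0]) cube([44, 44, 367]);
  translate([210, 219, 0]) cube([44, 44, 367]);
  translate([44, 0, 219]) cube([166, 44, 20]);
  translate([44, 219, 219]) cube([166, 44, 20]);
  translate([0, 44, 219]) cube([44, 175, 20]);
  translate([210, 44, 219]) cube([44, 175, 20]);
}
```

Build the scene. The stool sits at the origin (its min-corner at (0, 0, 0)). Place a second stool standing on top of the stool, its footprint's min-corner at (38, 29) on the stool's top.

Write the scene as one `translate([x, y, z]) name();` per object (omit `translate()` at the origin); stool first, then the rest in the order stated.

stool();
translate([38, 29, 402]) stool_2();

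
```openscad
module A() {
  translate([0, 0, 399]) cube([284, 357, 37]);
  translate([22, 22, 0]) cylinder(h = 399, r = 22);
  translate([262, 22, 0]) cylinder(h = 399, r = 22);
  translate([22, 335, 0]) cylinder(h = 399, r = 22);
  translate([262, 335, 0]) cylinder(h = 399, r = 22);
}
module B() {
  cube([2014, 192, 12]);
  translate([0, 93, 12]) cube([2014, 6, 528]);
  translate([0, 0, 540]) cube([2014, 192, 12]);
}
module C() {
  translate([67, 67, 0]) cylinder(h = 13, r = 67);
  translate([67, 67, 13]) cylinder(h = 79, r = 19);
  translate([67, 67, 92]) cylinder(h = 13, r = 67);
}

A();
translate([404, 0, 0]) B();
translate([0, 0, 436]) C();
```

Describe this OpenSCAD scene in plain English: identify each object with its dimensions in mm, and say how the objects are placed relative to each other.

A is a four-legged stool. The seat is a 284×357×37 mm slab whose top surface is at z = 436 mm; four round legs, each 44 mm in diameter, run from the floor (z = 0) to the underside of the seat, each leg's axis is inset half a diameter from the nearest pair of seat edges (so the leg's bounding box is flush with the corner).

B is an I-beam lying along x, 2014 mm long. Overall section height 552 mm. Two flanges 192 mm wide (y) and 12 mm thick, one on the floor and one at the top; a web 6 mm thick runs between them, centred on the flange width.

C is a spool: two coaxial disc flanges of radius 67 mm and thickness 13 mm, joined by a core cylinder of radius 19 mm and height 79 mm. The lower flange rests on z = 0 and the three cylinders share a vertical axis.

The I-beam is on the floor beside the stool on its +x side. The spool is on top of the stool.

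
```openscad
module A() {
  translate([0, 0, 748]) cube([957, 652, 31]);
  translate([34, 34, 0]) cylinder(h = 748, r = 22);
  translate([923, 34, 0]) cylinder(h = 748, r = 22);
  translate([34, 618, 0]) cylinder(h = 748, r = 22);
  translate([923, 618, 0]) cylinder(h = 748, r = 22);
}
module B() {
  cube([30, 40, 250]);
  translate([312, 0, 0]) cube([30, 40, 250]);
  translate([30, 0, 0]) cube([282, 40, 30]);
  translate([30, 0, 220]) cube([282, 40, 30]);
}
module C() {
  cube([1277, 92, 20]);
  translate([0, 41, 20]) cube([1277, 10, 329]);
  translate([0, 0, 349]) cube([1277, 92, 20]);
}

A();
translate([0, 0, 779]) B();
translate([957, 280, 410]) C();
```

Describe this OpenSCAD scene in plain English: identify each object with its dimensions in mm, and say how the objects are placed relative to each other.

A is a table with a 957×652 mm rectangular top, 31 mm thick, top surface at z = 779 mm, supported by four round legs of 44 mm diameter, each leg's bounding box inset 12 mm from the nearest pair of top edges, running from the floor.

B is a picture frame with a 282×190 mm rectangular opening (x by z) and a uniform 30 mm border on every side. Frame depth is 40 mm along y. It is built from two vertical stiles running the full outside height and two horizontal rails spanning the gap between the stiles.

C is an I-beam lying along x, 1277 mm long. Overall section height 369 mm. Two flanges 92 mm wide (y) and 20 mm thick, one on the floor and one at the top; a web 10 mm thick runs between them, centred on the flange width.

The picture frame is on top of the table. The I-beam is beside the table with their tops flush at z = 779.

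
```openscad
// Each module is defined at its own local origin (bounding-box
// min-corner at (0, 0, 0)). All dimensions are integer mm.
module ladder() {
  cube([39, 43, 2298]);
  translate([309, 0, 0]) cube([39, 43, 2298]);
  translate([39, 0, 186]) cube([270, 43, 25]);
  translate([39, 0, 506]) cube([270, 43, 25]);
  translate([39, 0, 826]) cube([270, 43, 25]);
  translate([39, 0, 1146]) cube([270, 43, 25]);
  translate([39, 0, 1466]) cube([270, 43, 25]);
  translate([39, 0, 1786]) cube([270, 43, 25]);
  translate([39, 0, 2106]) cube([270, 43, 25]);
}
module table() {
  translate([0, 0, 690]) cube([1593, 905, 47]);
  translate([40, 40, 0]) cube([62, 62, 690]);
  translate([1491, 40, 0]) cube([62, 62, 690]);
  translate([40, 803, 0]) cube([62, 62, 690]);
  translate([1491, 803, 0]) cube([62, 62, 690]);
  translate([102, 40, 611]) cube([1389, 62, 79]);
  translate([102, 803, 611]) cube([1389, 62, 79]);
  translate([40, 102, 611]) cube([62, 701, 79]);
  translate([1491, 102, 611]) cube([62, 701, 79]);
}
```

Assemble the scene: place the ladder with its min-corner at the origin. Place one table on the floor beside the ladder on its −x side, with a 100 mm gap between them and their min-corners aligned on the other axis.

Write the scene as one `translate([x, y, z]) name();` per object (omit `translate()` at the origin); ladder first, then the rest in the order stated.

ladder();
translate([-1693, 0, 0]) table();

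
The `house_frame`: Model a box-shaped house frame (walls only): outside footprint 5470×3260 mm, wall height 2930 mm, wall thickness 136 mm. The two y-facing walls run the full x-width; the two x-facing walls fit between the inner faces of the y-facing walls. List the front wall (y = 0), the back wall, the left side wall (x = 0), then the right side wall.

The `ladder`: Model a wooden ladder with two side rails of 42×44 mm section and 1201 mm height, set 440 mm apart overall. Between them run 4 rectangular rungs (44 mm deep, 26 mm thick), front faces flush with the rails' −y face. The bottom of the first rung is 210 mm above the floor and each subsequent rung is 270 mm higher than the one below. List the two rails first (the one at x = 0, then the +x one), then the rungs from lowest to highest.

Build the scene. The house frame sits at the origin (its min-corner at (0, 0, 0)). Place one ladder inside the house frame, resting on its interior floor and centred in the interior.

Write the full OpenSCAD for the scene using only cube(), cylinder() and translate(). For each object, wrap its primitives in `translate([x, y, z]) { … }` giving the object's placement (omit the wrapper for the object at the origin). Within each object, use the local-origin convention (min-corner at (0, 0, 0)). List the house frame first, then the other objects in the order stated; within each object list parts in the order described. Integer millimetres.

cube([5470, 136, 2930]);
translate([0, 3124, 0]) cube([5470, 136, 2930]);
translate([0, 136, 0]) cube([136, 2988, 2930]);
translate([5334, 136, 0]) cube([136, 2988, 2930]);
translate([2515, 1608, 0]) {
  cube([42, 44, 1201]);
  translate([398, 0, 0]) cube([42, 44, 1201]);
  translate([42, 0, 210]) cube([356, 44, 26]);
  translate([42, 0, 480]) cube([356, 44, 26]);
  translate([42, 0, 750]) cube([356, 44, 26]);
  translate([42, 0, 1020]) cube([356, 44, 26]);
}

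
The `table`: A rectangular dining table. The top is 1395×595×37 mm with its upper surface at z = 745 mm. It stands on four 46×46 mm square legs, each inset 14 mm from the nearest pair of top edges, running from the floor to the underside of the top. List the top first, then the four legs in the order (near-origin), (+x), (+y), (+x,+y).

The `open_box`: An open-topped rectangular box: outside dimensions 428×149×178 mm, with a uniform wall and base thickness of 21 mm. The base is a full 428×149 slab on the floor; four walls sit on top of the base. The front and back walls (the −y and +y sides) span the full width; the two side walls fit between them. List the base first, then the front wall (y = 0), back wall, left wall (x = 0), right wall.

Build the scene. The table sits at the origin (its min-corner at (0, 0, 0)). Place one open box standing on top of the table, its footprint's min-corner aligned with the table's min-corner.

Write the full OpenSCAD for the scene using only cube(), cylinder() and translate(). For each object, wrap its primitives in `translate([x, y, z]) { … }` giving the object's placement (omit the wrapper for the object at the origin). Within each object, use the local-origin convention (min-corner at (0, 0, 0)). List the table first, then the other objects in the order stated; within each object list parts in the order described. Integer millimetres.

translate([0, 0, 708]) cube([1395, 595, 37]);
translate([14, 14, 0]) cube([46, 46, 708]);
translate([1335, 14, 0]) cube([46, 46, 708]);
translate([14, 535, 0]) cube([46, 46, 708]);
translate([1335, 535, 0]) cube([46, 46, 708]);
translate([0, 0, 745]) {
  cube([428, 149, 21]);
  translate([0, 0, 21]) cube([428, 21, 157]);
  translate([0, 128, 21]) cube([428, 21, 157]);
  translate([0, 21, 21]) cube([21, 107, 157]);
  translate([407, 21, 21]) cube([21, 107, 157]);
}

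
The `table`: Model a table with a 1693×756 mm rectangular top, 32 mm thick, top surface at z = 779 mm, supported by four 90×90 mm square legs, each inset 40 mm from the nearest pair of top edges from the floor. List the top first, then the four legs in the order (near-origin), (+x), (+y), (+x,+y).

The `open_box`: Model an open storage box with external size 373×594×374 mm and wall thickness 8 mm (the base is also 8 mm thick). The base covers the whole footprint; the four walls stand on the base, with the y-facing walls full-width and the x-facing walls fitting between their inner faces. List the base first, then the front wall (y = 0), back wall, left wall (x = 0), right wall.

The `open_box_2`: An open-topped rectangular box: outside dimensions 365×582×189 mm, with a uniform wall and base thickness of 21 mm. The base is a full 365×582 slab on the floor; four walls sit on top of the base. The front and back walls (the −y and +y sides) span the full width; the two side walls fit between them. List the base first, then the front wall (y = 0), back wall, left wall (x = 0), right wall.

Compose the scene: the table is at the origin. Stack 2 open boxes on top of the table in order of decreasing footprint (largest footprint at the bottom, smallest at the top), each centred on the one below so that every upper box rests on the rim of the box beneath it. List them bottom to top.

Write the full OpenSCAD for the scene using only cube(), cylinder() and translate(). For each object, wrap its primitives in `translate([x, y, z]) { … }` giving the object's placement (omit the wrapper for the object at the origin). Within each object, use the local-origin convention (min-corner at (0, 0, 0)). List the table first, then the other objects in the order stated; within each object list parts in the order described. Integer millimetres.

translate([0, 0, 747]) cube([1693, 756, 32]);
translate([40, 40, 0]) cube([90, 90, 747]);
translate([1563, 40, 0]) cube([90, 90, 747]);
translate([40, 626, 0]) cube([90, 90, 747]);
translate([1563, 626, 0]) cube([90, 90, 747]);
translate([660, 81, 779]) {
  cube([373, 594, 8]);
  translate([0, 0, 8]) cube([373, 8, 366]);
  translate([0, 586, 8]) cube([373, 8, 366]);
  translate([0, 8, 8]) cube([8, 578, 366]);
  translate([365, 8, 8]) cube([8, 578, 366]);
}
translate([664, 87, 1153]) {
  cube([365, 582, 21]);
  translate([0, 0, 21]) cube([365, 21, 168]);
  translate([0, 561, 21]) cube([365, 21, 168]);
  translate([0, 21, 21]) cube([21, 540, 168]);
  translate([344, 21, 21]) cube([21, 540, 168]);
}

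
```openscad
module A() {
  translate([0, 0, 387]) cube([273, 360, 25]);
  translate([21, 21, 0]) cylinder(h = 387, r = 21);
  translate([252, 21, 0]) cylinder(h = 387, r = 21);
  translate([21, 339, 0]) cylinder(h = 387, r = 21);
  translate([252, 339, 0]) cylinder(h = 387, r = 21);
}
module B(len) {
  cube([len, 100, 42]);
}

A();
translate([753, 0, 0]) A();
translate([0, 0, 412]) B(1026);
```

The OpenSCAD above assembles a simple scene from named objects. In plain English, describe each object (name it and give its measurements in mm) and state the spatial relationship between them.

A is a simple wooden stool: a rectangular seat 273 mm (x) by 360 mm (y), 25 mm thick, top face at z = 412 mm, on four round legs, each 42 mm in diameter. The legs rest on z = 0, each leg's axis is inset half a diameter from the nearest pair of seat edges (so the leg's bounding box is flush with the corner).

B is a rectangular beam 1026 mm long (x), 100 mm deep (y), 42 mm thick (z).

The beam spans the tops of two stools placed 480 mm apart, resting at z = 412 mm.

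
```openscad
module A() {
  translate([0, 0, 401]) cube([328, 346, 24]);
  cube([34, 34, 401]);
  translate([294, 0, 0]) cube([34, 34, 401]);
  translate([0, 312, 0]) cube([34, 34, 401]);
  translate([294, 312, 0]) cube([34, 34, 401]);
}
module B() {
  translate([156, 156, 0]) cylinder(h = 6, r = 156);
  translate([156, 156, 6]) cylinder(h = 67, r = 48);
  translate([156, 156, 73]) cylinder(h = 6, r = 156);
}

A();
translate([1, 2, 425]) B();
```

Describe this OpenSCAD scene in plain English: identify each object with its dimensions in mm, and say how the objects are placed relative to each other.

A is a four-legged stool. The seat is 328×346 mm, 24 mm thick, top at z = 425 mm. It stands on four square legs, each 34×34 mm in cross-section, from z = 0 to the seat underside, each flush with a corner of the seat.

B is a spool: two coaxial disc flanges of radius 156 mm and thickness 6 mm, joined by a core cylinder of radius 48 mm and height 67 mm. The lower flange rests on z = 0 and the three cylinders share a vertical axis.

The spool is on top of the stool.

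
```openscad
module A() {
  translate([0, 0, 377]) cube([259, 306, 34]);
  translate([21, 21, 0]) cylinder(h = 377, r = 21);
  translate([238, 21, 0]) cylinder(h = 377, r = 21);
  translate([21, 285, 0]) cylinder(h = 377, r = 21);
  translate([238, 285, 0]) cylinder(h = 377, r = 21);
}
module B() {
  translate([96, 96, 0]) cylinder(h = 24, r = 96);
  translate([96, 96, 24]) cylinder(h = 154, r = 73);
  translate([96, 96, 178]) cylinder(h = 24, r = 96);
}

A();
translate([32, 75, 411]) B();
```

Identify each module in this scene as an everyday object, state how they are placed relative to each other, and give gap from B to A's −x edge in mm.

The spool's min-x is at 32; the stool's min-x is 0; gap = 32 mm.

A is a stool. B is a spool. The spool is on top of the stool. The gap from the spool to the stool's −x edge is 32 mm.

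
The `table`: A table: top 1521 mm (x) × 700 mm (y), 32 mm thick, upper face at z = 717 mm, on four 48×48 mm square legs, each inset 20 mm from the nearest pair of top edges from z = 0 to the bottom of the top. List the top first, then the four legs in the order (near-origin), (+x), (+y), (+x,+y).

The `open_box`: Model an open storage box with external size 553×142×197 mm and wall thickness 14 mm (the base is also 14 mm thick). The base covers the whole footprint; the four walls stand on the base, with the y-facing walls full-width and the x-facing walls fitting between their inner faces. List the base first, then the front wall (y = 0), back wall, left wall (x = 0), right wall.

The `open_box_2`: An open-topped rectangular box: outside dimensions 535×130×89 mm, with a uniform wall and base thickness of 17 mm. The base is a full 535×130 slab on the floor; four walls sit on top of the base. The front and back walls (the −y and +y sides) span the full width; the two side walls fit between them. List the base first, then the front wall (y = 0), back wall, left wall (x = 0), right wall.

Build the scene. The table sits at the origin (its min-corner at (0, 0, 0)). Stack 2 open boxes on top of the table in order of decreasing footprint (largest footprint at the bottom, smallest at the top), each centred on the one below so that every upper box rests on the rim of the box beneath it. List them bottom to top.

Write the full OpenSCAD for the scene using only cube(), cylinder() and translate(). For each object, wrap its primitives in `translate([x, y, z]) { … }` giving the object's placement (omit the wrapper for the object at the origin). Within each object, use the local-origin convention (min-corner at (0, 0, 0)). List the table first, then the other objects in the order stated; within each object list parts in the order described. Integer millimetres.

translate([0, 0, 685]) cube([1521, 700, 32]);
translate([20, 20, 0]) cube([48, 48, 685]);
translate([1453, 20, 0]) cube([48, 48, 685]);
translate([20, 632, 0]) cube([48, 48, 685]);
translate([1453, 632, 0]) cube([48, 48, 685]);
translate([484, 279, 717]) {
  cube([553, 142, 14]);
  translate([0, 0, 14]) cube([553, 14, 183]);
  translate([0, 128, 14]) cube([553, 14, 183]);
  translate([0, 14, 14]) cube([14, 114, 183]);
  translate([539, 14, 14]) cube([14, 114, 183]);
}
translate([493, 285, 914]) {
  cube([535, 130, 17]);
  translate([0, 0, 17]) cube([535, 17, 72]);
  translate([0, 113, 17]) cube([535, 17, 72]);
  translate([0, 17, 17]) cube([17, 96, 72]);
  translate([518, 17, 17]) cube([17, 96, 72]);
}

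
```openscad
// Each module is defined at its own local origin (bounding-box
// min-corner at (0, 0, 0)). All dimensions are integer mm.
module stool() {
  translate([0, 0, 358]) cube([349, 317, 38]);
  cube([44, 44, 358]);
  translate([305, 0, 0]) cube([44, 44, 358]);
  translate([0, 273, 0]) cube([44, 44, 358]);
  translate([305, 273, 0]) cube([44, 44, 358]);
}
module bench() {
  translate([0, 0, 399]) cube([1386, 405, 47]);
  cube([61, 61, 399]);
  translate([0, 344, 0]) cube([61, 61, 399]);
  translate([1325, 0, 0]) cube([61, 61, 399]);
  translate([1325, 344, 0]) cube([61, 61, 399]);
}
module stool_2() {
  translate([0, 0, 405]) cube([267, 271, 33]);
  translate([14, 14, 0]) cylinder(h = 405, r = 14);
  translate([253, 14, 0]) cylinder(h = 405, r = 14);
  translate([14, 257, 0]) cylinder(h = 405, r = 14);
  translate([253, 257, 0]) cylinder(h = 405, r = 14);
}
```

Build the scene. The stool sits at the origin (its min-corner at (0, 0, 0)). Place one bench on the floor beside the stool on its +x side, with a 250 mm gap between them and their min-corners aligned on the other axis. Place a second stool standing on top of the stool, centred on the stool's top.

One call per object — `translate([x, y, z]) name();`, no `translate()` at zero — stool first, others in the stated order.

stool();
translate([599, 0, 0]) bench();
translate([41, 23, 396]) stool_2();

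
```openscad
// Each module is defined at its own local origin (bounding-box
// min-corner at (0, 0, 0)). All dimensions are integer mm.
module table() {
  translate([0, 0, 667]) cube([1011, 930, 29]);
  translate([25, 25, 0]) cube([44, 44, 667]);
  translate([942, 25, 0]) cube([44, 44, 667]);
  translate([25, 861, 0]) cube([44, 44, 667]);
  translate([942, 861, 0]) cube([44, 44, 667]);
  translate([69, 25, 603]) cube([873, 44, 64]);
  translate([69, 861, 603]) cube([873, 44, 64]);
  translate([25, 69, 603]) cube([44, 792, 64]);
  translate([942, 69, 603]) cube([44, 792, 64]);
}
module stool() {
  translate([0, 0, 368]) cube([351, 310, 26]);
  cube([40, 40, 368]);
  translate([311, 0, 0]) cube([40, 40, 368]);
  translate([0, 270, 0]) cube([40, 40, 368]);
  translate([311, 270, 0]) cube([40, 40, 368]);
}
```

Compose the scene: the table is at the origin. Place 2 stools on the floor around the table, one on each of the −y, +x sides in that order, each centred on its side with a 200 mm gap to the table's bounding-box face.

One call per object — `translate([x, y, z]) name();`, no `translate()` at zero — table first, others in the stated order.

table();
translate([330, -510, 0]) stool();
translate([1211, 310, 0]) stool();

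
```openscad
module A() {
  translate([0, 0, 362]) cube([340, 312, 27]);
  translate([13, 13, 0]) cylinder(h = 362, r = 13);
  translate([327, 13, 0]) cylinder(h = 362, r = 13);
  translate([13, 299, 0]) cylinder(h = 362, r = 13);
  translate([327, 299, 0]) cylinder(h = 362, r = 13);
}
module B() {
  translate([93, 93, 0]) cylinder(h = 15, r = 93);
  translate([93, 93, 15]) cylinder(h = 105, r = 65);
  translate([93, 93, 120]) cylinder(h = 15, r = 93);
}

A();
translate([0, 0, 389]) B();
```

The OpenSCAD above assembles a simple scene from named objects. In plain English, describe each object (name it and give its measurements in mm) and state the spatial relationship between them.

A is a simple wooden stool: a rectangular seat 340 mm (x) by 312 mm (y), 27 mm thick, top face at z = 389 mm, on four round legs, each 26 mm in diameter. The legs rest on z = 0, each leg's axis is inset half a diameter from the nearest pair of seat edges (so the leg's bounding box is flush with the corner).

B is a spool: two coaxial disc flanges of radius 93 mm and thickness 15 mm, joined by a core cylinder of radius 65 mm and height 105 mm. The lower flange rests on z = 0 and the three cylinders share a vertical axis.

The spool is on top of the stool.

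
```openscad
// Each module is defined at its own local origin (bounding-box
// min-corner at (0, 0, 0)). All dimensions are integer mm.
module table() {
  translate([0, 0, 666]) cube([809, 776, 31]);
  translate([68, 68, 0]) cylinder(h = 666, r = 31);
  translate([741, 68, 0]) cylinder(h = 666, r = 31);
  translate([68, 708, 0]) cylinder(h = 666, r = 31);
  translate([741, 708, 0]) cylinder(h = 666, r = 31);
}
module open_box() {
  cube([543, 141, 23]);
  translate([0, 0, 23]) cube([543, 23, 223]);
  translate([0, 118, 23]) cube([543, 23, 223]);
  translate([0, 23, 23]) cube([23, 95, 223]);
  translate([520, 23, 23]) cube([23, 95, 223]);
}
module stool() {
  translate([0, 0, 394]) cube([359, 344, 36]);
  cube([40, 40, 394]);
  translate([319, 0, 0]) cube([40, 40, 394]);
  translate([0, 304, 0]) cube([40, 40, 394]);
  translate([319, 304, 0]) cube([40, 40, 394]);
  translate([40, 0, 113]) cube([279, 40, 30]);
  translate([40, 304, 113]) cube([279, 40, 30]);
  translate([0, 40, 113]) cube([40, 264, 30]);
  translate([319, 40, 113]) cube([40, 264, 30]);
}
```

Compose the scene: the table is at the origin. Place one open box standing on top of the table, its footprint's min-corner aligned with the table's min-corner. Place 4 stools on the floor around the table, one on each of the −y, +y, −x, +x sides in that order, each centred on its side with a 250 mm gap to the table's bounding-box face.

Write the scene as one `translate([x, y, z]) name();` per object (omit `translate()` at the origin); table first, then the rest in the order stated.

table();
translate([0, 0, 697]) open_box();
translate([225, -594, 0]) stool();
translate([225, 1026, 0]) stool();
translate([-609, 216, 0]) stool();
translate([1059, 216, 0]) stool();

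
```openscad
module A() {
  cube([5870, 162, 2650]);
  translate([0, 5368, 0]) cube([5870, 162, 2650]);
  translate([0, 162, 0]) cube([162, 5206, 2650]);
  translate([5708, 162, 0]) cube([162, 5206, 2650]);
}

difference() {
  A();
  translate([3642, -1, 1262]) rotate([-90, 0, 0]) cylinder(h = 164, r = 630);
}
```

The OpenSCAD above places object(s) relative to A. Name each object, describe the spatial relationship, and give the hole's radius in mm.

The subtracted cylinder has r = 630 mm.

A is a house frame. The house frame has a circular hole through its front wall. The hole's radius is 630 mm.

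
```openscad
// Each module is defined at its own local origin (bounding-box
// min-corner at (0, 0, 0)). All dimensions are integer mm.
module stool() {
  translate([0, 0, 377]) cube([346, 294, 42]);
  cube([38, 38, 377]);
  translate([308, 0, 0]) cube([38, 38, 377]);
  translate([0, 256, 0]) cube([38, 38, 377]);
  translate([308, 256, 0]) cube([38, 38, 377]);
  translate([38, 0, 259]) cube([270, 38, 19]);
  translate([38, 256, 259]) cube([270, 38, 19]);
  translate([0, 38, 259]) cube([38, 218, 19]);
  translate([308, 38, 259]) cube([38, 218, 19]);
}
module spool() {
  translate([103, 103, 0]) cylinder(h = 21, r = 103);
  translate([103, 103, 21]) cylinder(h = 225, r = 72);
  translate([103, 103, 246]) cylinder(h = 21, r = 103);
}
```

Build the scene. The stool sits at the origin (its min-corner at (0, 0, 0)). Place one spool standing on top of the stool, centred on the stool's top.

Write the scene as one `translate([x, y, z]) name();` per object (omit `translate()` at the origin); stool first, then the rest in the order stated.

stool();
translate([70, 44, 419]) spool();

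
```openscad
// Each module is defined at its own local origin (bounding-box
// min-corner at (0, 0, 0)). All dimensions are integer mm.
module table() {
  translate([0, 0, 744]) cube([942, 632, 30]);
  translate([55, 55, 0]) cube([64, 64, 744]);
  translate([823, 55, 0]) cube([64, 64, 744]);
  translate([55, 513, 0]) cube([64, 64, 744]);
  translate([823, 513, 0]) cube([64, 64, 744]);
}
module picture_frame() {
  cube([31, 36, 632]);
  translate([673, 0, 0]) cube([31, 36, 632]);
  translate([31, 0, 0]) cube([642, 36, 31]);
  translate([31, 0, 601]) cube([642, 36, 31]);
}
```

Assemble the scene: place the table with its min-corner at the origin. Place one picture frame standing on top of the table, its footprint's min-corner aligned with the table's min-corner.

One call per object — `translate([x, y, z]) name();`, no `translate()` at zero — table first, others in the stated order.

table();
translate([0, 0, 774]) picture_frame();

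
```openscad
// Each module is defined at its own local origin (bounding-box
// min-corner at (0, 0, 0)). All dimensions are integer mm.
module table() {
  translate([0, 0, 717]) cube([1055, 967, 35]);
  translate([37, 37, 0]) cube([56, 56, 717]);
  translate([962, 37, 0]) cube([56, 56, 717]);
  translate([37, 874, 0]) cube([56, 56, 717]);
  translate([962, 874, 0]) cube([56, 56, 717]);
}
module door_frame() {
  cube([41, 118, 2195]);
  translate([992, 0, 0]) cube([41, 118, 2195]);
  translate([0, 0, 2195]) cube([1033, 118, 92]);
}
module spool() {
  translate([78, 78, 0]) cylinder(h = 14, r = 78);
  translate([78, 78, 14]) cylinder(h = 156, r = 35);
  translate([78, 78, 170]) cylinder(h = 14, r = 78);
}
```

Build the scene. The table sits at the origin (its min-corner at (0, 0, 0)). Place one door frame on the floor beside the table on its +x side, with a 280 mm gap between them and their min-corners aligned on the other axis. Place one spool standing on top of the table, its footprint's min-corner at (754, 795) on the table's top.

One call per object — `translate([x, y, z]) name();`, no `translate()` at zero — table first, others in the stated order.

table();
translate([1335, 0, 0]) door_frame();
translate([754, 795, 752]) spool();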